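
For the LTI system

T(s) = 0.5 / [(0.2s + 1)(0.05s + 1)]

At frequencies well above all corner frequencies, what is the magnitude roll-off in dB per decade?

-40 dB/decade

Each pole contributes −20 dB/decade at high frequency; each zero contributes +20 dB/decade.
Net: 0 zero(s) − 2 pole(s) → -40 dB/decade.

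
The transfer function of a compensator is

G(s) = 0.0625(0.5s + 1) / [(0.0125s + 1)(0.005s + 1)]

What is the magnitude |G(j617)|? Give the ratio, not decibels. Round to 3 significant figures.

0.764

At ω = 617 rad/s:
zero (1 + j617·0.5) = 1 + j308.5 → |·| ≈ 308.5, ∠ ≈ 89.81°
pole (1 + j617·0.0125) = 1 + j7.7125 → |·| ≈ 7.7771, ∠ ≈ 82.61°
pole (1 + j617·0.005) = 1 + j3.085 → |·| ≈ 3.243, ∠ ≈ 72.04°
|G| = 0.0625 · 308.5 / (7.7771 · 3.243) ≈ 0.76449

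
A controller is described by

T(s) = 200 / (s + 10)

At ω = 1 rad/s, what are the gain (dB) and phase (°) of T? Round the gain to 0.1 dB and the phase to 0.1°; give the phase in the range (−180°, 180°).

26.0 dB, -5.7°

Substitute s = j1:
Numerator: 200 = 200 + j0
Denominator: (j1) + 10 = 10 + j1
|N| = √(200² + 0²) ≈ 200, ∠N ≈ 0.00°
|D| = √(10² + 1²) ≈ 10.05, ∠D ≈ 5.71°
|T| = 200 / 10.05 ≈ 19.9
Gain = 20 log₁₀(19.9) ≈ 25.98 dB
∠T = 0.00° − 5.71° = -5.71°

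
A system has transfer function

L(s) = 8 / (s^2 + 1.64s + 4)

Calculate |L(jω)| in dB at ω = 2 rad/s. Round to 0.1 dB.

At s = jω = j2:
quadratic: (j2)² + 1.64·j2 + 4 = 0 + j3.28 → |·| ≈ 3.28, ∠ ≈ 90.00°
|L| = 8 / 3.28 ≈ 2.439
Gain = 20 log₁₀(2.439) ≈ 7.74 dB

7.7 dB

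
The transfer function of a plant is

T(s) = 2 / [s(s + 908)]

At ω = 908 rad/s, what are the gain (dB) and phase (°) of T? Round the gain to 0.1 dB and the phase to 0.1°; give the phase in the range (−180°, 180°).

At s = jω = j908:
pole (s+908): 908 + j908 → |·| = √(908²+908²) = √1648928 ≈ 1284.1, ∠ = arctan(908/908) ≈ 45.00°
pole at origin: |s| = 908, ∠ = 90.00° (in denominator)
|T| = 2 / 1.166e+06 ≈ 1.7153e-06
Gain = 20 log₁₀(1.7153e-06) ≈ -115.31 dB
∠T = 0.00° − 135.00° = -135.00°

-115.3 dB, -135.0°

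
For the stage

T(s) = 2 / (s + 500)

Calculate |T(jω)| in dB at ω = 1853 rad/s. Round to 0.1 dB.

Substitute s = j1853:
Numerator: 2 = 2 + j0
Denominator: (j1853) + 500 = 500 + j1853
|N| = √(2² + 0²) ≈ 2, ∠N ≈ 0.00°
|D| = √(500² + 1853²) ≈ 1919.3, ∠D ≈ 74.90°
|T| = 2 / 1919.3 ≈ 0.001042
Gain = 20 log₁₀(0.001042) ≈ -59.64 dB

-59.6 dB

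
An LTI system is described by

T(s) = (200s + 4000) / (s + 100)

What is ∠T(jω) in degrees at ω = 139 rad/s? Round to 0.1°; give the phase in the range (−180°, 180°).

27.5°

Substitute s = j139:
Numerator: 200(j139) + 4000 = 4000 + j27800
Denominator: (j139) + 100 = 100 + j139
|N| = √(4000² + 27800²) ≈ 28086, ∠N ≈ 81.81°
|D| = √(100² + 139²) ≈ 171.23, ∠D ≈ 54.27°
∠T = 81.81° − 54.27° = 27.54°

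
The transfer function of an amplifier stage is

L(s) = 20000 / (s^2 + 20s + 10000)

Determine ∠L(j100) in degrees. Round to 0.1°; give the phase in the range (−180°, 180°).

At s = jω = j100:
quadratic: (j100)² + 20·j100 + 10000 = 0 + j2000 → |·| ≈ 2000, ∠ ≈ 90.00°
∠L = 0.00° − 90.00° = -90.00°

-90.0°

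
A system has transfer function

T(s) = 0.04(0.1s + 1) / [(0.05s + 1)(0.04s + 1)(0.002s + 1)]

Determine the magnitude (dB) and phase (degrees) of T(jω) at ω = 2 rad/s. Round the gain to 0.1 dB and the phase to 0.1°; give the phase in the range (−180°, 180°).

-27.9 dB, 0.8°

At ω = 2 rad/s:
zero (1 + j2·0.1) = 1 + j0.2 → |·| ≈ 1.0198, ∠ ≈ 11.31°
pole (1 + j2·0.05) = 1 + j0.1 → |·| ≈ 1.005, ∠ ≈ 5.71°
pole (1 + j2·0.04) = 1 + j0.08 → |·| ≈ 1.0032, ∠ ≈ 4.57°
pole (1 + j2·0.002) = 1 + j0.004 → |·| ≈ 1, ∠ ≈ 0.23°
|T| = 0.04 · 1.0198 / (1.005 · 1.0032 · 1) ≈ 0.04046
Gain = 20 log₁₀(0.04046) ≈ -27.86 dB
∠T = (11.31°) − (5.71° + 4.57° + 0.23°) = 0.80°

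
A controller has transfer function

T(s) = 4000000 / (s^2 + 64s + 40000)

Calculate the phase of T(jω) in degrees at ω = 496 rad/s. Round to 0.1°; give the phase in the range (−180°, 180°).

-171.2°

At s = jω = j496:
quadratic: (j496)² + 64·j496 + 40000 = -206016 + j31744 → |·| ≈ 2.0845e+05, ∠ ≈ 171.24°
∠T = 0.00° − 171.24° = -171.24°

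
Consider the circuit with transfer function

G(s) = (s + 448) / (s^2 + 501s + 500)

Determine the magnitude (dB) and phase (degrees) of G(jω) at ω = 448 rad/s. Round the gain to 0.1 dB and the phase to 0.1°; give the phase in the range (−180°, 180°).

Substitute s = j448:
Numerator: (j448) + 448 = 448 + j448
Denominator: (j448)^2 + 501(j448) + 500 = -200204 + j224448
|N| = √(448² + 448²) ≈ 633.57, ∠N ≈ 45.00°
|D| = √(200204² + 224448²) ≈ 3.0076e+05, ∠D ≈ 131.73°
|G| = 633.57 / 3.0076e+05 ≈ 0.0021066
Gain = 20 log₁₀(0.0021066) ≈ -53.53 dB
∠G = 45.00° − 131.73° = -86.73°

-53.5 dB, -86.7°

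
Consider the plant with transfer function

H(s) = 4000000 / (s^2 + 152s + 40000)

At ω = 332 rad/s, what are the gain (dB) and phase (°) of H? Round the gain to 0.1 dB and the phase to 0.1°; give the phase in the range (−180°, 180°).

33.3 dB, -144.3°

At s = jω = j332:
quadratic: (j332)² + 152·j332 + 40000 = -70224 + j50464 → |·| ≈ 86476, ∠ ≈ 144.30°
|H| = 4000000 / 86476 ≈ 46.256
Gain = 20 log₁₀(46.256) ≈ 33.30 dB
∠H = 0.00° − 144.30° = -144.30°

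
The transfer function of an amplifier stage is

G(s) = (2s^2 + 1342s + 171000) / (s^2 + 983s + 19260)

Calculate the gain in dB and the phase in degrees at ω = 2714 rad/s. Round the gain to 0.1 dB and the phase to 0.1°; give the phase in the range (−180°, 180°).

Substitute s = j2714:
Numerator: 2(j2714)^2 + 1342(j2714) + 171000 = -14560592 + j3642188
Denominator: (j2714)^2 + 983(j2714) + 19260 = -7346536 + j2667862
|N| = √(14560592² + 3642188²) ≈ 1.5009e+07, ∠N ≈ 165.96°
|D| = √(7346536² + 2667862²) ≈ 7.816e+06, ∠D ≈ 160.04°
|G| = 1.5009e+07 / 7.816e+06 ≈ 1.9203
Gain = 20 log₁₀(1.9203) ≈ 5.67 dB
∠G = 165.96° − 160.04° = 5.92°

5.7 dB, 5.9°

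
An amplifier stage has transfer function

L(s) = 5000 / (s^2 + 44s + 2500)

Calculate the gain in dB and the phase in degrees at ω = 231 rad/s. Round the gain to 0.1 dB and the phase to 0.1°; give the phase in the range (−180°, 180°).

-20.3 dB, -168.7°

At s = jω = j231:
quadratic: (j231)² + 44·j231 + 2500 = -50861 + j10164 → |·| ≈ 51867, ∠ ≈ 168.70°
|L| = 5000 / 51867 ≈ 0.0964
Gain = 20 log₁₀(0.0964) ≈ -20.32 dB
∠L = 0.00° − 168.70° = -168.70°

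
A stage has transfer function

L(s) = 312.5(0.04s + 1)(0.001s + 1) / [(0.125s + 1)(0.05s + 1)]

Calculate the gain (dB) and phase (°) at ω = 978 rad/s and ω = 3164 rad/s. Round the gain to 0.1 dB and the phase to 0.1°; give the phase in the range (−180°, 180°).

ω = 978: 9.1 dB, -45.5°; ω = 3164: 6.4 dB, -17.5°

At ω = 978 rad/s:
zero (1 + j978·0.04) = 1 + j39.12 → |·| ≈ 39.133, ∠ ≈ 88.54°
zero (1 + j978·0.001) = 1 + j0.978 → |·| ≈ 1.3987, ∠ ≈ 44.36°
pole (1 + j978·0.125) = 1 + j122.25 → |·| ≈ 122.25, ∠ ≈ 89.53°
pole (1 + j978·0.05) = 1 + j48.9 → |·| ≈ 48.91, ∠ ≈ 88.83°
|L| = 312.5 · 39.133 · 1.3987 / (122.25 · 48.91) ≈ 2.8607
Gain = 20 log₁₀(2.8607) ≈ 9.13 dB
∠L = (88.54° + 44.36°) − (89.53° + 88.83°) = -45.46°

At ω = 3164 rad/s:
zero (1 + j3164·0.04) = 1 + j126.56 → |·| ≈ 126.56, ∠ ≈ 89.55°
zero (1 + j3164·0.001) = 1 + j3.164 → |·| ≈ 3.3183, ∠ ≈ 72.46°
pole (1 + j3164·0.125) = 1 + j395.5 → |·| ≈ 395.5, ∠ ≈ 89.86°
pole (1 + j3164·0.05) = 1 + j158.2 → |·| ≈ 158.2, ∠ ≈ 89.64°
|L| = 312.5 · 126.56 · 3.3183 / (395.5 · 158.2) ≈ 2.0975
Gain = 20 log₁₀(2.0975) ≈ 6.43 dB
∠L = (89.55° + 72.46°) − (89.86° + 89.64°) = -17.49°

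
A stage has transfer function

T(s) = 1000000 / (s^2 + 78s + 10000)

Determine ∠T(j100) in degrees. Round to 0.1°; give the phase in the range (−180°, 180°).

At s = jω = j100:
quadratic: (j100)² + 78·j100 + 10000 = 0 + j7800 → |·| ≈ 7800, ∠ ≈ 90.00°
∠T = 0.00° − 90.00° = -90.00°

-90.0°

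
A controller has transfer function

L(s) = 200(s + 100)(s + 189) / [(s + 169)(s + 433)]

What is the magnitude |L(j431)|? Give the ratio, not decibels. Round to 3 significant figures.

147

At s = jω = j431:
zero (s+100): 100 + j431 → |·| = √(100²+431²) = √195761 ≈ 442.45, ∠ = arctan(431/100) ≈ 76.94°
zero (s+189): 189 + j431 → |·| = √(189²+431²) = √221482 ≈ 470.62, ∠ = arctan(431/189) ≈ 66.32°
pole (s+169): 169 + j431 → |·| = √(169²+431²) = √214322 ≈ 462.95, ∠ = arctan(431/169) ≈ 68.59°
pole (s+433): 433 + j431 → |·| = √(433²+431²) = √373250 ≈ 610.94, ∠ = arctan(431/433) ≈ 44.87°
|L| = 200 · 2.0823e+05 / 2.8283e+05 ≈ 147.25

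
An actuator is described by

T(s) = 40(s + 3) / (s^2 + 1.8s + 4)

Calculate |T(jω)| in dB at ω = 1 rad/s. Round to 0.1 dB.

At s = jω = j1:
zero (s+3): 3 + j1 → |·| = √(3²+1²) = √10 ≈ 3.1623, ∠ = arctan(1/3) ≈ 18.43°
quadratic: (j1)² + 1.8·j1 + 4 = 3 + j1.8 → |·| ≈ 3.4986, ∠ ≈ 30.96°
|T| = 40 · 3.1623 / 3.4986 ≈ 36.155
Gain = 20 log₁₀(36.155) ≈ 31.16 dB

31.2 dB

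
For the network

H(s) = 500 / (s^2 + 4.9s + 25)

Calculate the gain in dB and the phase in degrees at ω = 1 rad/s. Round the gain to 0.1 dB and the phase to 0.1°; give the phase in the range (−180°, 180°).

26.2 dB, -11.5°

At s = jω = j1:
quadratic: (j1)² + 4.9·j1 + 25 = 24 + j4.9 → |·| ≈ 24.495, ∠ ≈ 11.54°
|H| = 500 / 24.495 ≈ 20.412
Gain = 20 log₁₀(20.412) ≈ 26.20 dB
∠H = 0.00° − 11.54° = -11.54°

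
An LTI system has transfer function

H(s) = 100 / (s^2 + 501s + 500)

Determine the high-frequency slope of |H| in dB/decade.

-40 dB/decade

Each pole contributes −20 dB/decade at high frequency; each zero contributes +20 dB/decade.
Net: 0 zero(s) − 2 pole(s) → -40 dB/decade.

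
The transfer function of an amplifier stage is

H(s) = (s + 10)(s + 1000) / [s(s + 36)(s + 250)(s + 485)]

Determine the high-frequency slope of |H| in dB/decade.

Each pole contributes −20 dB/decade at high frequency; each zero contributes +20 dB/decade.
Net: 2 zero(s) − 4 pole(s) → -40 dB/decade.

-40 dB/decade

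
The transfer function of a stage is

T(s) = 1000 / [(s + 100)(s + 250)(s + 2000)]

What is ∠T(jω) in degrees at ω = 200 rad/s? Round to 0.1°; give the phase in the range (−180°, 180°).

At s = jω = j200:
pole (s+100): 100 + j200 → |·| = √(100²+200²) = √50000 ≈ 223.61, ∠ = arctan(200/100) ≈ 63.43°
pole (s+250): 250 + j200 → |·| = √(250²+200²) = √102500 ≈ 320.16, ∠ = arctan(200/250) ≈ 38.66°
pole (s+2000): 2000 + j200 → |·| = √(2000²+200²) = √4040000 ≈ 2010, ∠ = arctan(200/2000) ≈ 5.71°
∠T = 0.00° − 107.80° = -107.80°

-107.8°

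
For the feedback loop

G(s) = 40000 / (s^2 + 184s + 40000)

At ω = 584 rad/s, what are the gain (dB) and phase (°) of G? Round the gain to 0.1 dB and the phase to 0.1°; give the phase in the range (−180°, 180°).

At s = jω = j584:
quadratic: (j584)² + 184·j584 + 40000 = -301056 + j107456 → |·| ≈ 3.1966e+05, ∠ ≈ 160.36°
|G| = 40000 / 3.1966e+05 ≈ 0.12513
Gain = 20 log₁₀(0.12513) ≈ -18.05 dB
∠G = 0.00° − 160.36° = -160.36°

-18.1 dB, -160.4°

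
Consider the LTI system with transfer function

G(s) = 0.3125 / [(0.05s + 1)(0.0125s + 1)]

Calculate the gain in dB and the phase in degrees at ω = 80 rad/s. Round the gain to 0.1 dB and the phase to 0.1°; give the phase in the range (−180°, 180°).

-25.4 dB, -121.0°

At ω = 80 rad/s:
pole (1 + j80·0.05) = 1 + j4 → |·| ≈ 4.1231, ∠ ≈ 75.96°
pole (1 + j80·0.0125) = 1 + j1 → |·| ≈ 1.4142, ∠ ≈ 45.00°
|G| = 0.3125 · 1 / (4.1231 · 1.4142) ≈ 0.053594
Gain = 20 log₁₀(0.053594) ≈ -25.42 dB
∠G = (0°) − (75.96° + 45.00°) = -120.96°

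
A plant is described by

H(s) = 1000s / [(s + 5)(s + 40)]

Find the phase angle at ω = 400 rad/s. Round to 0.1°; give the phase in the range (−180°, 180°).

-83.6°

At s = jω = j400:
zero at origin: s = j400 → |·| = 400, ∠ = 90.00°
pole (s+5): 5 + j400 → |·| = √(5²+400²) = √160025 ≈ 400.03, ∠ = arctan(400/5) ≈ 89.28°
pole (s+40): 40 + j400 → |·| = √(40²+400²) = √161600 ≈ 402, ∠ = arctan(400/40) ≈ 84.29°
∠H = 90.00° − 173.57° = -83.57°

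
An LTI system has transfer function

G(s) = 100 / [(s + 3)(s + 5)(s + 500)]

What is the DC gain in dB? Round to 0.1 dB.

-37.5 dB

G(0) = 100 / (3·5·500) ≈ 0.013333
20 log₁₀(0.013333) ≈ -37.50 dB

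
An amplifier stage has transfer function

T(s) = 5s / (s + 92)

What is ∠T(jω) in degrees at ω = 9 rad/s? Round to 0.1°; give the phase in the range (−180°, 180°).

At s = jω = j9:
zero at origin: s = j9 → |·| = 9, ∠ = 90.00°
pole (s+92): 92 + j9 → |·| = √(92²+9²) = √8545 ≈ 92.439, ∠ = arctan(9/92) ≈ 5.59°
∠T = 90.00° − 5.59° = 84.41°

84.4°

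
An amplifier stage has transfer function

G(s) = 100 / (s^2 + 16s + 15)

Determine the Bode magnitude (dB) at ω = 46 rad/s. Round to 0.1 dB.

Substitute s = j46:
Numerator: 100 = 100 + j0
Denominator: (j46)^2 + 16(j46) + 15 = -2101 + j736
|N| = √(100² + 0²) ≈ 100, ∠N ≈ 0.00°
|D| = √(2101² + 736²) ≈ 2226.2, ∠D ≈ 160.69°
|G| = 100 / 2226.2 ≈ 0.04492
Gain = 20 log₁₀(0.04492) ≈ -26.95 dB

-27.0 dB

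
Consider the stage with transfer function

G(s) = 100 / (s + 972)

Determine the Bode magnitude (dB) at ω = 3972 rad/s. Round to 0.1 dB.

-32.2 dB

Substitute s = j3972:
Numerator: 100 = 100 + j0
Denominator: (j3972) + 972 = 972 + j3972
|N| = √(100² + 0²) ≈ 100, ∠N ≈ 0.00°
|D| = √(972² + 3972²) ≈ 4089.2, ∠D ≈ 76.25°
|G| = 100 / 4089.2 ≈ 0.024455
Gain = 20 log₁₀(0.024455) ≈ -32.23 dB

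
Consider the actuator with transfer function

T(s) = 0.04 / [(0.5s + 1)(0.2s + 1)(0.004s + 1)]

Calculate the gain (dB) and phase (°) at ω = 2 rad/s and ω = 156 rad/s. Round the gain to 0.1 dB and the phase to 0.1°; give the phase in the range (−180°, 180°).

At ω = 2 rad/s:
pole (1 + j2·0.5) = 1 + j1 → |·| ≈ 1.4142, ∠ ≈ 45.00°
pole (1 + j2·0.2) = 1 + j0.4 → |·| ≈ 1.077, ∠ ≈ 21.80°
pole (1 + j2·0.004) = 1 + j0.008 → |·| ≈ 1, ∠ ≈ 0.46°
|T| = 0.04 · 1 / (1.4142 · 1.077 · 1) ≈ 0.026262
Gain = 20 log₁₀(0.026262) ≈ -31.61 dB
∠T = (0°) − (45.00° + 21.80° + 0.46°) = -67.26°

At ω = 156 rad/s:
pole (1 + j156·0.5) = 1 + j78 → |·| ≈ 78.006, ∠ ≈ 89.27°
pole (1 + j156·0.2) = 1 + j31.2 → |·| ≈ 31.216, ∠ ≈ 88.16°
pole (1 + j156·0.004) = 1 + j0.624 → |·| ≈ 1.1787, ∠ ≈ 31.96°
|T| = 0.04 · 1 / (78.006 · 31.216 · 1.1787) ≈ 1.3936e-05
Gain = 20 log₁₀(1.3936e-05) ≈ -97.12 dB
∠T = (0°) − (89.27° + 88.16° + 31.96°) = -209.39° ≡ 150.61° (principal value)

ω = 2: -31.6 dB, -67.3°; ω = 156: -97.1 dB, 150.6°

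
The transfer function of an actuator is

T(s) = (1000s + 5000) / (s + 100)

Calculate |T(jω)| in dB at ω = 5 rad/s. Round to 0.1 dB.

37.0 dB

Substitute s = j5:
Numerator: 1000(j5) + 5000 = 5000 + j5000
Denominator: (j5) + 100 = 100 + j5
|N| = √(5000² + 5000²) ≈ 7071.1, ∠N ≈ 45.00°
|D| = √(100² + 5²) ≈ 100.12, ∠D ≈ 2.86°
|T| = 7071.1 / 100.12 ≈ 70.626
Gain = 20 log₁₀(70.626) ≈ 36.98 dB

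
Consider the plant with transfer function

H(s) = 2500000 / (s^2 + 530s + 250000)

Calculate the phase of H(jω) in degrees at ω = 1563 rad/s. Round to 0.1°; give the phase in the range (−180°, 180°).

-159.3°

At s = jω = j1563:
quadratic: (j1563)² + 530·j1563 + 250000 = -2192969 + j828390 → |·| ≈ 2.3442e+06, ∠ ≈ 159.31°
∠H = 0.00° − 159.31° = -159.31°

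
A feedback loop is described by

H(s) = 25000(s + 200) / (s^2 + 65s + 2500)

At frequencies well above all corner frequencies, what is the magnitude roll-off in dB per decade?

Each pole contributes −20 dB/decade at high frequency; each zero contributes +20 dB/decade.
Net: 1 zero(s) − 2 pole(s) → -20 dB/decade.

-20 dB/decade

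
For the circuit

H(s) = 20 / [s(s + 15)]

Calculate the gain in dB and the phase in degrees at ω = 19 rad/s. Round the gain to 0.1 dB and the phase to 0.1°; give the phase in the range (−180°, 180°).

-27.2 dB, -141.7°

At s = jω = j19:
pole (s+15): 15 + j19 → |·| = √(15²+19²) = √586 ≈ 24.207, ∠ = arctan(19/15) ≈ 51.71°
pole at origin: |s| = 19, ∠ = 90.00° (in denominator)
|H| = 20 / 459.93 ≈ 0.043485
Gain = 20 log₁₀(0.043485) ≈ -27.23 dB
∠H = 0.00° − 141.71° = -141.71°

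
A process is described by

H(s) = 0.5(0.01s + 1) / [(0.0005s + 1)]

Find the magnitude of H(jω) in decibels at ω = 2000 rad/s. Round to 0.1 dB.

At ω = 2000 rad/s:
zero (1 + j2000·0.01) = 1 + j20 → |·| ≈ 20.025, ∠ ≈ 87.14°
pole (1 + j2000·0.0005) = 1 + j1 → |·| ≈ 1.4142, ∠ ≈ 45.00°
|H| = 0.5 · 20.025 / (1.4142) ≈ 7.08
Gain = 20 log₁₀(7.08) ≈ 17.00 dB

17.0 dB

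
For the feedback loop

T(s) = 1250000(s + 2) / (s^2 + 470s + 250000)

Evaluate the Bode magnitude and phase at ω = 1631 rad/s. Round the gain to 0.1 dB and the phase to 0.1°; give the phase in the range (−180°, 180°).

At s = jω = j1631:
zero (s+2): 2 + j1631 → |·| = √(2²+1631²) = √2660165 ≈ 1631, ∠ = arctan(1631/2) ≈ 89.93°
quadratic: (j1631)² + 470·j1631 + 250000 = -2410161 + j766570 → |·| ≈ 2.5291e+06, ∠ ≈ 162.36°
|T| = 1250000 · 1631 / 2.5291e+06 ≈ 806.12
Gain = 20 log₁₀(806.12) ≈ 58.13 dB
∠T = 89.93° − 162.36° = -72.43°

58.1 dB, -72.4°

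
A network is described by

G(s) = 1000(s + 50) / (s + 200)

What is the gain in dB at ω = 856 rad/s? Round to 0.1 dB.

At s = jω = j856:
zero (s+50): 50 + j856 → |·| = √(50²+856²) = √735236 ≈ 857.46, ∠ = arctan(856/50) ≈ 86.66°
pole (s+200): 200 + j856 → |·| = √(200²+856²) = √772736 ≈ 879.05, ∠ = arctan(856/200) ≈ 76.85°
|G| = 1000 · 857.46 / 879.05 ≈ 975.44
Gain = 20 log₁₀(975.44) ≈ 59.78 dB

59.8 dB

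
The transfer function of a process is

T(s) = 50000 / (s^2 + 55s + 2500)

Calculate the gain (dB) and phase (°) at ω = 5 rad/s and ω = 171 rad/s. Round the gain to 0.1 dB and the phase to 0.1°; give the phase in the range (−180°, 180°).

At s = jω = j5:
quadratic: (j5)² + 55·j5 + 2500 = 2475 + j275 → |·| ≈ 2490.2, ∠ ≈ 6.34°
|T| = 50000 / 2490.2 ≈ 20.079
Gain = 20 log₁₀(20.079) ≈ 26.05 dB
∠T = 0.00° − 6.34° = -6.34°

At s = jω = j171:
quadratic: (j171)² + 55·j171 + 2500 = -26741 + j9405 → |·| ≈ 28347, ∠ ≈ 160.62°
|T| = 50000 / 28347 ≈ 1.7639
Gain = 20 log₁₀(1.7639) ≈ 4.93 dB
∠T = 0.00° − 160.62° = -160.62°

ω = 5: 26.1 dB, -6.3°; ω = 171: 4.9 dB, -160.6°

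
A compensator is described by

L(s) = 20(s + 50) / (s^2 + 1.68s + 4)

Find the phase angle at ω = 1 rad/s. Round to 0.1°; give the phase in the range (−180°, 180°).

At s = jω = j1:
zero (s+50): 50 + j1 → |·| = √(50²+1²) = √2501 ≈ 50.01, ∠ = arctan(1/50) ≈ 1.15°
quadratic: (j1)² + 1.68·j1 + 4 = 3 + j1.68 → |·| ≈ 3.4384, ∠ ≈ 29.25°
∠L = 1.15° − 29.25° = -28.10°

-28.1°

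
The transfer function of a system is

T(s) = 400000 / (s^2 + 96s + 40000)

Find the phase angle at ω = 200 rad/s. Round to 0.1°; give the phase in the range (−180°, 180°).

-90.0°

At s = jω = j200:
quadratic: (j200)² + 96·j200 + 40000 = 0 + j19200 → |·| ≈ 19200, ∠ ≈ 90.00°
∠T = 0.00° − 90.00° = -90.00°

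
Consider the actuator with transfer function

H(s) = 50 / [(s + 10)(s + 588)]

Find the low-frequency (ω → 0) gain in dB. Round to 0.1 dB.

-41.4 dB

H(0) = 50 / (10·588) ≈ 0.0085034
20 log₁₀(0.0085034) ≈ -41.41 dB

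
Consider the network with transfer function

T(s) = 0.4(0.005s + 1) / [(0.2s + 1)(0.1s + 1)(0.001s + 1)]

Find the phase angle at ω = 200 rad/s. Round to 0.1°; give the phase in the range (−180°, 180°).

At ω = 200 rad/s:
zero (1 + j200·0.005) = 1 + j1 → |·| ≈ 1.4142, ∠ ≈ 45.00°
pole (1 + j200·0.2) = 1 + j40 → |·| ≈ 40.012, ∠ ≈ 88.57°
pole (1 + j200·0.1) = 1 + j20 → |·| ≈ 20.025, ∠ ≈ 87.14°
pole (1 + j200·0.001) = 1 + j0.2 → |·| ≈ 1.0198, ∠ ≈ 11.31°
∠T = (45.00°) − (88.57° + 87.14° + 11.31°) = -142.02°

-142.0°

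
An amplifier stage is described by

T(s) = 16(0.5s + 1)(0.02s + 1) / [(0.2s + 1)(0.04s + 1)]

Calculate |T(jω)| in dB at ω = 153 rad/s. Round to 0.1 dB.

At ω = 153 rad/s:
zero (1 + j153·0.5) = 1 + j76.5 → |·| ≈ 76.507, ∠ ≈ 89.25°
zero (1 + j153·0.02) = 1 + j3.06 → |·| ≈ 3.2193, ∠ ≈ 71.90°
pole (1 + j153·0.2) = 1 + j30.6 → |·| ≈ 30.616, ∠ ≈ 88.13°
pole (1 + j153·0.04) = 1 + j6.12 → |·| ≈ 6.2012, ∠ ≈ 80.72°
|T| = 16 · 76.507 · 3.2193 / (30.616 · 6.2012) ≈ 20.757
Gain = 20 log₁₀(20.757) ≈ 26.34 dB

26.3 dB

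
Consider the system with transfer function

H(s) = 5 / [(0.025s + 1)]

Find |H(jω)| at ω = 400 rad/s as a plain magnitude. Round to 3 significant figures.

0.498

At ω = 400 rad/s:
pole (1 + j400·0.025) = 1 + j10 → |·| ≈ 10.05, ∠ ≈ 84.29°
|H| = 5 · 1 / (10.05) ≈ 0.49751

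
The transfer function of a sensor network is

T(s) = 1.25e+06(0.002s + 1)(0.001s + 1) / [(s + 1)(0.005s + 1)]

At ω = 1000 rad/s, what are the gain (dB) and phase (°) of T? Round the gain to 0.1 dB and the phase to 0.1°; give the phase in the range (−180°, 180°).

57.8 dB, -60.2°

At ω = 1000 rad/s:
zero (1 + j1000·0.002) = 1 + j2 → |·| ≈ 2.2361, ∠ ≈ 63.43°
zero (1 + j1000·0.001) = 1 + j1 → |·| ≈ 1.4142, ∠ ≈ 45.00°
pole (1 + j1000·1) = 1 + j1000 → |·| ≈ 1000, ∠ ≈ 89.94°
pole (1 + j1000·0.005) = 1 + j5 → |·| ≈ 5.099, ∠ ≈ 78.69°
|T| = 1.25e+06 · 2.2361 · 1.4142 / (1000 · 5.099) ≈ 775.22
Gain = 20 log₁₀(775.22) ≈ 57.79 dB
∠T = (63.43° + 45.00°) − (89.94° + 78.69°) = -60.20°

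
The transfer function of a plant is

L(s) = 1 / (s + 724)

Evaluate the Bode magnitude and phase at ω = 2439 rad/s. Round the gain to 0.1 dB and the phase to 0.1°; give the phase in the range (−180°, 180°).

-68.1 dB, -73.5°

Substitute s = j2439:
Numerator: 1 = 1 + j0
Denominator: (j2439) + 724 = 724 + j2439
|N| = √(1² + 0²) ≈ 1, ∠N ≈ 0.00°
|D| = √(724² + 2439²) ≈ 2544.2, ∠D ≈ 73.47°
|L| = 1 / 2544.2 ≈ 0.00039305
Gain = 20 log₁₀(0.00039305) ≈ -68.11 dB
∠L = 0.00° − 73.47° = -73.47°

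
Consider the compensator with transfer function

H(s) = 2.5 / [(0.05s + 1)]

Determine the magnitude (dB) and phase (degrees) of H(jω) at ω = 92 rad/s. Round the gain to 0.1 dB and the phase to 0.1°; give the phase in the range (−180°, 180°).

-5.5 dB, -77.7°

At ω = 92 rad/s:
pole (1 + j92·0.05) = 1 + j4.6 → |·| ≈ 4.7074, ∠ ≈ 77.74°
|H| = 2.5 · 1 / (4.7074) ≈ 0.53108
Gain = 20 log₁₀(0.53108) ≈ -5.50 dB
∠H = (0°) − (77.74°) = -77.74°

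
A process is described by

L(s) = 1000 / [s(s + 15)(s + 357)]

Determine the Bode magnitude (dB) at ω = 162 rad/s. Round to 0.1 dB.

At s = jω = j162:
pole (s+15): 15 + j162 → |·| = √(15²+162²) = √26469 ≈ 162.69, ∠ = arctan(162/15) ≈ 84.71°
pole (s+357): 357 + j162 → |·| = √(357²+162²) = √153693 ≈ 392.04, ∠ = arctan(162/357) ≈ 24.41°
pole at origin: |s| = 162, ∠ = 90.00° (in denominator)
|L| = 1000 / 1.0333e+07 ≈ 9.6777e-05
Gain = 20 log₁₀(9.6777e-05) ≈ -80.28 dB

-80.3 dB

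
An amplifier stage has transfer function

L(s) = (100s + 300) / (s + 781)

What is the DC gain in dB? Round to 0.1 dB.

-8.3 dB

L(0) = 300 / 781 ≈ 0.38412
20 log₁₀(0.38412) ≈ -8.31 dB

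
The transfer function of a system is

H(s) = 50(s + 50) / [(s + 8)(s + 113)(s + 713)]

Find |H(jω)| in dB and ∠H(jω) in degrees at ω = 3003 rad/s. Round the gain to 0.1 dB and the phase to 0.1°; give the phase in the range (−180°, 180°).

-105.4 dB, -165.3°

At s = jω = j3003:
zero (s+50): 50 + j3003 → |·| = √(50²+3003²) = √9020509 ≈ 3003.4, ∠ = arctan(3003/50) ≈ 89.05°
pole (s+8): 8 + j3003 → |·| = √(8²+3003²) = √9018073 ≈ 3003, ∠ = arctan(3003/8) ≈ 89.85°
pole (s+113): 113 + j3003 → |·| = √(113²+3003²) = √9030778 ≈ 3005.1, ∠ = arctan(3003/113) ≈ 87.85°
pole (s+713): 713 + j3003 → |·| = √(713²+3003²) = √9526378 ≈ 3086.5, ∠ = arctan(3003/713) ≈ 76.64°
|H| = 50 · 3003.4 / 2.7854e+10 ≈ 5.3913e-06
Gain = 20 log₁₀(5.3913e-06) ≈ -105.37 dB
∠H = 89.05° − 254.34° = -165.29°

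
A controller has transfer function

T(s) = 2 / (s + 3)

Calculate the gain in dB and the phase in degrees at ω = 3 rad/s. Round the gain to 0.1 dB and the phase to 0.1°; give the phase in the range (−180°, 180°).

-6.5 dB, -45.0°

At s = jω = j3:
pole (s+3): 3 + j3 → |·| = √(3²+3²) = √18 ≈ 4.2426, ∠ = arctan(3/3) ≈ 45.00°
|T| = 2 / 4.2426 ≈ 0.47141
Gain = 20 log₁₀(0.47141) ≈ -6.53 dB
∠T = 0.00° − 45.00° = -45.00°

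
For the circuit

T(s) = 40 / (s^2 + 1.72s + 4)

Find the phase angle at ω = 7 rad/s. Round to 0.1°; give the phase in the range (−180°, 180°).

-165.0°

At s = jω = j7:
quadratic: (j7)² + 1.72·j7 + 4 = -45 + j12.04 → |·| ≈ 46.583, ∠ ≈ 165.02°
∠T = 0.00° − 165.02° = -165.02°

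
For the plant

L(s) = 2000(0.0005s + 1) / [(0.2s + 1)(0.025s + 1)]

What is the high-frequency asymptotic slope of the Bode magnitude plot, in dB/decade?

-20 dB/decade

Each pole contributes −20 dB/decade at high frequency; each zero contributes +20 dB/decade.
Net: 1 zero(s) − 2 pole(s) → -20 dB/decade.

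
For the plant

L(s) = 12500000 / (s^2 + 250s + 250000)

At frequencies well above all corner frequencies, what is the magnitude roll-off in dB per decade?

-40 dB/decade

Each pole contributes −20 dB/decade at high frequency; each zero contributes +20 dB/decade.
Net: 0 zero(s) − 2 pole(s) → -40 dB/decade.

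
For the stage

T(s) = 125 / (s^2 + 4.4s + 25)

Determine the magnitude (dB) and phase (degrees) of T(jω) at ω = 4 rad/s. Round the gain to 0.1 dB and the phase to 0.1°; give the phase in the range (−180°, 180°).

16.0 dB, -62.9°

At s = jω = j4:
quadratic: (j4)² + 4.4·j4 + 25 = 9 + j17.6 → |·| ≈ 19.768, ∠ ≈ 62.92°
|T| = 125 / 19.768 ≈ 6.3234
Gain = 20 log₁₀(6.3234) ≈ 16.02 dB
∠T = 0.00° − 62.92° = -62.92°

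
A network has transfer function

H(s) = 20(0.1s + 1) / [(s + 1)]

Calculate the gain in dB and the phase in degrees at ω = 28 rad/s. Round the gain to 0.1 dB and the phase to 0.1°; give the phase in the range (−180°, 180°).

6.5 dB, -17.6°

At ω = 28 rad/s:
zero (1 + j28·0.1) = 1 + j2.8 → |·| ≈ 2.9732, ∠ ≈ 70.35°
pole (1 + j28·1) = 1 + j28 → |·| ≈ 28.018, ∠ ≈ 87.95°
|H| = 20 · 2.9732 / (28.018) ≈ 2.1223
Gain = 20 log₁₀(2.1223) ≈ 6.54 dB
∠H = (70.35°) − (87.95°) = -17.60°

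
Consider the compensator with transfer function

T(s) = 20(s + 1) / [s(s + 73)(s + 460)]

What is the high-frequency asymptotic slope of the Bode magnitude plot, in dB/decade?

Each pole contributes −20 dB/decade at high frequency; each zero contributes +20 dB/decade.
Net: 1 zero(s) − 3 pole(s) → -40 dB/decade.

-40 dB/decade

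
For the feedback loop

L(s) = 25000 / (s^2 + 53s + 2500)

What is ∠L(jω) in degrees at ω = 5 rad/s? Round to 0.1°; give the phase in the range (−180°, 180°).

At s = jω = j5:
quadratic: (j5)² + 53·j5 + 2500 = 2475 + j265 → |·| ≈ 2489.1, ∠ ≈ 6.11°
∠L = 0.00° − 6.11° = -6.11°

-6.1°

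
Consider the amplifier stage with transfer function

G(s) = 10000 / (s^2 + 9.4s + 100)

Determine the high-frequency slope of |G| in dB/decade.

Each pole contributes −20 dB/decade at high frequency; each zero contributes +20 dB/decade.
Net: 0 zero(s) − 2 pole(s) → -40 dB/decade.

-40 dB/decade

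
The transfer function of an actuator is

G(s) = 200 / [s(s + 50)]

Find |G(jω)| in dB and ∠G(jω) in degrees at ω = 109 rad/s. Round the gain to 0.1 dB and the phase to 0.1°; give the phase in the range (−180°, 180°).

-36.3 dB, -155.4°

At s = jω = j109:
pole (s+50): 50 + j109 → |·| = √(50²+109²) = √14381 ≈ 119.92, ∠ = arctan(109/50) ≈ 65.36°
pole at origin: |s| = 109, ∠ = 90.00° (in denominator)
|G| = 200 / 13071 ≈ 0.015301
Gain = 20 log₁₀(0.015301) ≈ -36.31 dB
∠G = 0.00° − 155.36° = -155.36°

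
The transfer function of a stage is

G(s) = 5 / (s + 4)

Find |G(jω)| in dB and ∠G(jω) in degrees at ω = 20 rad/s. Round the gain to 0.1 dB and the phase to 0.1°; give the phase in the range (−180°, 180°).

-12.2 dB, -78.7°

Substitute s = j20:
Numerator: 5 = 5 + j0
Denominator: (j20) + 4 = 4 + j20
|N| = √(5² + 0²) ≈ 5, ∠N ≈ 0.00°
|D| = √(4² + 20²) ≈ 20.396, ∠D ≈ 78.69°
|G| = 5 / 20.396 ≈ 0.24515
Gain = 20 log₁₀(0.24515) ≈ -12.21 dB
∠G = 0.00° − 78.69° = -78.69°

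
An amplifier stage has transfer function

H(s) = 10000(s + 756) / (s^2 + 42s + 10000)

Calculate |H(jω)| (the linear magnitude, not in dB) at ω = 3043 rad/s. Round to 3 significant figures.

At s = jω = j3043:
zero (s+756): 756 + j3043 → |·| = √(756²+3043²) = √9831385 ≈ 3135.5, ∠ = arctan(3043/756) ≈ 76.05°
quadratic: (j3043)² + 42·j3043 + 10000 = -9249849 + j127806 → |·| ≈ 9.2507e+06, ∠ ≈ 179.21°
|H| = 10000 · 3135.5 / 9.2507e+06 ≈ 3.3895

3.39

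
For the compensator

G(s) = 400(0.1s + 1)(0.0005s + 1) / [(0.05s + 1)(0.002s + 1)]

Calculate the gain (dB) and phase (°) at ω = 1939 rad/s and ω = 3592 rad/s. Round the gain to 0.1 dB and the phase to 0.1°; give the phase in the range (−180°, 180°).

At ω = 1939 rad/s:
zero (1 + j1939·0.1) = 1 + j193.9 → |·| ≈ 193.9, ∠ ≈ 89.70°
zero (1 + j1939·0.0005) = 1 + j0.9695 → |·| ≈ 1.3928, ∠ ≈ 44.11°
pole (1 + j1939·0.05) = 1 + j96.95 → |·| ≈ 96.955, ∠ ≈ 89.41°
pole (1 + j1939·0.002) = 1 + j3.878 → |·| ≈ 4.0049, ∠ ≈ 75.54°
|G| = 400 · 193.9 · 1.3928 / (96.955 · 4.0049) ≈ 278.2
Gain = 20 log₁₀(278.2) ≈ 48.89 dB
∠G = (89.70° + 44.11°) − (89.41° + 75.54°) = -31.14°

At ω = 3592 rad/s:
zero (1 + j3592·0.1) = 1 + j359.2 → |·| ≈ 359.2, ∠ ≈ 89.84°
zero (1 + j3592·0.0005) = 1 + j1.796 → |·| ≈ 2.0556, ∠ ≈ 60.89°
pole (1 + j3592·0.05) = 1 + j179.6 → |·| ≈ 179.6, ∠ ≈ 89.68°
pole (1 + j3592·0.002) = 1 + j7.184 → |·| ≈ 7.2533, ∠ ≈ 82.08°
|G| = 400 · 359.2 · 2.0556 / (179.6 · 7.2533) ≈ 226.72
Gain = 20 log₁₀(226.72) ≈ 47.11 dB
∠G = (89.84° + 60.89°) − (89.68° + 82.08°) = -21.03°

ω = 1939: 48.9 dB, -31.1°; ω = 3592: 47.1 dB, -21.0°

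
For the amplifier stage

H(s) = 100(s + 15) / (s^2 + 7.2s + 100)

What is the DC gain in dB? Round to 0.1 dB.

23.5 dB

H(0) = 100·15 / 100 = 15
20 log₁₀(15) ≈ 23.52 dB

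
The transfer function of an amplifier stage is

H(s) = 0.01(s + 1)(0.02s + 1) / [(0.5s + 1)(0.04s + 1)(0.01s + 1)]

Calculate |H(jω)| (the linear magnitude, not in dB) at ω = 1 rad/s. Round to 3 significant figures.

0.0126

At ω = 1 rad/s:
zero (1 + j1·1) = 1 + j1 → |·| ≈ 1.4142, ∠ ≈ 45.00°
zero (1 + j1·0.02) = 1 + j0.02 → |·| ≈ 1.0002, ∠ ≈ 1.15°
pole (1 + j1·0.5) = 1 + j0.5 → |·| ≈ 1.118, ∠ ≈ 26.57°
pole (1 + j1·0.04) = 1 + j0.04 → |·| ≈ 1.0008, ∠ ≈ 2.29°
pole (1 + j1·0.01) = 1 + j0.01 → |·| ≈ 1, ∠ ≈ 0.57°
|H| = 0.01 · 1.4142 · 1.0002 / (1.118 · 1.0008 · 1) ≈ 0.012642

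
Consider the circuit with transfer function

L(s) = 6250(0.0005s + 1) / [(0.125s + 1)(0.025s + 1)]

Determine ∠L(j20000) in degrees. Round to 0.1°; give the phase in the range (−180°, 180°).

At ω = 20000 rad/s:
zero (1 + j20000·0.0005) = 1 + j10 → |·| ≈ 10.05, ∠ ≈ 84.29°
pole (1 + j20000·0.125) = 1 + j2500 → |·| ≈ 2500, ∠ ≈ 89.98°
pole (1 + j20000·0.025) = 1 + j500 → |·| ≈ 500, ∠ ≈ 89.89°
∠L = (84.29°) − (89.98° + 89.89°) = -95.58°

-95.6°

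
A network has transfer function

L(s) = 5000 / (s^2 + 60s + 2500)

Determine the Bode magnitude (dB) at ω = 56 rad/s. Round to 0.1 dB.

3.3 dB

At s = jω = j56:
quadratic: (j56)² + 60·j56 + 2500 = -636 + j3360 → |·| ≈ 3419.7, ∠ ≈ 100.72°
|L| = 5000 / 3419.7 ≈ 1.4621
Gain = 20 log₁₀(1.4621) ≈ 3.30 dB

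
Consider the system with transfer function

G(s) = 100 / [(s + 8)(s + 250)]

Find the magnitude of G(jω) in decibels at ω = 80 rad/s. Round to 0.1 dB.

At s = jω = j80:
pole (s+8): 8 + j80 → |·| = √(8²+80²) = √6464 ≈ 80.399, ∠ = arctan(80/8) ≈ 84.29°
pole (s+250): 250 + j80 → |·| = √(250²+80²) = √68900 ≈ 262.49, ∠ = arctan(80/250) ≈ 17.74°
|G| = 100 / 21104 ≈ 0.0047384
Gain = 20 log₁₀(0.0047384) ≈ -46.49 dB

-46.5 dB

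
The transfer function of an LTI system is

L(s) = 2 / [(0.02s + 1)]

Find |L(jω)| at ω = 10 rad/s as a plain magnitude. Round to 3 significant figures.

1.96

At ω = 10 rad/s:
pole (1 + j10·0.02) = 1 + j0.2 → |·| ≈ 1.0198, ∠ ≈ 11.31°
|L| = 2 · 1 / (1.0198) ≈ 1.9612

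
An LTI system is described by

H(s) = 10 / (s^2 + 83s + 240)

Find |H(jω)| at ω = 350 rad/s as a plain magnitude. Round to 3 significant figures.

Substitute s = j350:
Numerator: 10 = 10 + j0
Denominator: (j350)^2 + 83(j350) + 240 = -122260 + j29050
|N| = √(10² + 0²) ≈ 10, ∠N ≈ 0.00°
|D| = √(122260² + 29050²) ≈ 1.2566e+05, ∠D ≈ 166.63°
|H| = 10 / 1.2566e+05 ≈ 7.958e-05

7.96e-05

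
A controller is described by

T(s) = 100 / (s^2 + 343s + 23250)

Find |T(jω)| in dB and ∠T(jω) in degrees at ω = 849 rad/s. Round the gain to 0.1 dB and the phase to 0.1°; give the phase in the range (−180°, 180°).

-77.6 dB, -157.3°

Substitute s = j849:
Numerator: 100 = 100 + j0
Denominator: (j849)^2 + 343(j849) + 23250 = -697551 + j291207
|N| = √(100² + 0²) ≈ 100, ∠N ≈ 0.00°
|D| = √(697551² + 291207²) ≈ 7.559e+05, ∠D ≈ 157.34°
|T| = 100 / 7.559e+05 ≈ 0.00013229
Gain = 20 log₁₀(0.00013229) ≈ -77.57 dB
∠T = 0.00° − 157.34° = -157.34°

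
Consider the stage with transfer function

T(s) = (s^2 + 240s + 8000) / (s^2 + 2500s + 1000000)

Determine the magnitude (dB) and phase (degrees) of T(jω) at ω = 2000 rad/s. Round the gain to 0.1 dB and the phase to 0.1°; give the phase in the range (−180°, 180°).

-3.2 dB, 52.2°

Substitute s = j2000:
Numerator: (j2000)^2 + 240(j2000) + 8000 = -3992000 + j480000
Denominator: (j2000)^2 + 2500(j2000) + 1000000 = -3000000 + j5000000
|N| = √(3992000² + 480000²) ≈ 4.0208e+06, ∠N ≈ 173.14°
|D| = √(3000000² + 5000000²) ≈ 5.831e+06, ∠D ≈ 120.96°
|T| = 4.0208e+06 / 5.831e+06 ≈ 0.68956
Gain = 20 log₁₀(0.68956) ≈ -3.23 dB
∠T = 173.14° − 120.96° = 52.18°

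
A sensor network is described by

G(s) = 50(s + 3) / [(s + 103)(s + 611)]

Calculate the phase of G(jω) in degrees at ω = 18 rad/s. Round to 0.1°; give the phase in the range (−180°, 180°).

At s = jω = j18:
zero (s+3): 3 + j18 → |·| = √(3²+18²) = √333 ≈ 18.248, ∠ = arctan(18/3) ≈ 80.54°
pole (s+103): 103 + j18 → |·| = √(103²+18²) = √10933 ≈ 104.56, ∠ = arctan(18/103) ≈ 9.91°
pole (s+611): 611 + j18 → |·| = √(611²+18²) = √373645 ≈ 611.27, ∠ = arctan(18/611) ≈ 1.69°
∠G = 80.54° − 11.60° = 68.94°

68.9°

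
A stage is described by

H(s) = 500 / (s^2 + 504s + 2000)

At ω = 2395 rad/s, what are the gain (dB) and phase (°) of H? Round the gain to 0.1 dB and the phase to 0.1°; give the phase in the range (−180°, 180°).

Substitute s = j2395:
Numerator: 500 = 500 + j0
Denominator: (j2395)^2 + 504(j2395) + 2000 = -5734025 + j1207080
|N| = √(500² + 0²) ≈ 500, ∠N ≈ 0.00°
|D| = √(5734025² + 1207080²) ≈ 5.8597e+06, ∠D ≈ 168.11°
|H| = 500 / 5.8597e+06 ≈ 8.5329e-05
Gain = 20 log₁₀(8.5329e-05) ≈ -81.38 dB
∠H = 0.00° − 168.11° = -168.11°

-81.4 dB, -168.1°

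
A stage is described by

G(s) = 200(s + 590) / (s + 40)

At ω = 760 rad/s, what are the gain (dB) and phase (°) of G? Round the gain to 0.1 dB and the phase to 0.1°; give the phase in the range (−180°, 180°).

At s = jω = j760:
zero (s+590): 590 + j760 → |·| = √(590²+760²) = √925700 ≈ 962.13, ∠ = arctan(760/590) ≈ 52.18°
pole (s+40): 40 + j760 → |·| = √(40²+760²) = √579200 ≈ 761.05, ∠ = arctan(760/40) ≈ 86.99°
|G| = 200 · 962.13 / 761.05 ≈ 252.84
Gain = 20 log₁₀(252.84) ≈ 48.06 dB
∠G = 52.18° − 86.99° = -34.81°

48.1 dB, -34.8°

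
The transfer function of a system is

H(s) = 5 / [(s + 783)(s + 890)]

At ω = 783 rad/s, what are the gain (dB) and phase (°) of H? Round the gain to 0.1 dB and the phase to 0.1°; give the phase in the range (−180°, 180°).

-108.4 dB, -86.3°

At s = jω = j783:
pole (s+783): 783 + j783 → |·| = √(783²+783²) = √1226178 ≈ 1107.3, ∠ = arctan(783/783) ≈ 45.00°
pole (s+890): 890 + j783 → |·| = √(890²+783²) = √1405189 ≈ 1185.4, ∠ = arctan(783/890) ≈ 41.34°
|H| = 5 / 1.3126e+06 ≈ 3.8092e-06
Gain = 20 log₁₀(3.8092e-06) ≈ -108.38 dB
∠H = 0.00° − 86.34° = -86.34°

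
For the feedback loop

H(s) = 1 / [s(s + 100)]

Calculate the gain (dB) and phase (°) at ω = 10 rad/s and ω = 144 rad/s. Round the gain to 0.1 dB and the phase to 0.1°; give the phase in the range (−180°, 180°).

At s = jω = j10:
pole (s+100): 100 + j10 → |·| = √(100²+10²) = √10100 ≈ 100.5, ∠ = arctan(10/100) ≈ 5.71°
pole at origin: |s| = 10, ∠ = 90.00° (in denominator)
|H| = 1 / 1005 ≈ 0.00099502
Gain = 20 log₁₀(0.00099502) ≈ -60.04 dB
∠H = 0.00° − 95.71° = -95.71°

At s = jω = j144:
pole (s+100): 100 + j144 → |·| = √(100²+144²) = √30736 ≈ 175.32, ∠ = arctan(144/100) ≈ 55.22°
pole at origin: |s| = 144, ∠ = 90.00° (in denominator)
|H| = 1 / 25246 ≈ 3.961e-05
Gain = 20 log₁₀(3.961e-05) ≈ -88.04 dB
∠H = 0.00° − 145.22° = -145.22°

ω = 10: -60.0 dB, -95.7°; ω = 144: -88.0 dB, -145.2°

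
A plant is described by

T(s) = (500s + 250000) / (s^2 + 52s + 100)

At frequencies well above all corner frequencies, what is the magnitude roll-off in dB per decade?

-20 dB/decade

Each pole contributes −20 dB/decade at high frequency; each zero contributes +20 dB/decade.
Net: 1 zero(s) − 2 pole(s) → -20 dB/decade.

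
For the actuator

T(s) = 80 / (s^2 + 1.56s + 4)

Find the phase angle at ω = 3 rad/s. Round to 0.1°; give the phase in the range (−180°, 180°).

-136.9°

At s = jω = j3:
quadratic: (j3)² + 1.56·j3 + 4 = -5 + j4.68 → |·| ≈ 6.8485, ∠ ≈ 136.89°
∠T = 0.00° − 136.89° = -136.89°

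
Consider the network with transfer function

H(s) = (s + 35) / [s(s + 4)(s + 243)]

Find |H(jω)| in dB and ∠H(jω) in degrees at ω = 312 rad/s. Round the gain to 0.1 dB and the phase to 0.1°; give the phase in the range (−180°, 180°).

-101.8 dB, -147.8°

At s = jω = j312:
zero (s+35): 35 + j312 → |·| = √(35²+312²) = √98569 ≈ 313.96, ∠ = arctan(312/35) ≈ 83.60°
pole (s+4): 4 + j312 → |·| = √(4²+312²) = √97360 ≈ 312.03, ∠ = arctan(312/4) ≈ 89.27°
pole (s+243): 243 + j312 → |·| = √(243²+312²) = √156393 ≈ 395.47, ∠ = arctan(312/243) ≈ 52.09°
pole at origin: |s| = 312, ∠ = 90.00° (in denominator)
|H| = 1 · 313.96 / 3.85e+07 ≈ 8.1548e-06
Gain = 20 log₁₀(8.1548e-06) ≈ -101.77 dB
∠H = 83.60° − 231.36° = -147.76°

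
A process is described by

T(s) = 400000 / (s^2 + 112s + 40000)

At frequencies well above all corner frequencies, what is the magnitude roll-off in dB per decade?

Each pole contributes −20 dB/decade at high frequency; each zero contributes +20 dB/decade.
Net: 0 zero(s) − 2 pole(s) → -40 dB/decade.

-40 dB/decade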